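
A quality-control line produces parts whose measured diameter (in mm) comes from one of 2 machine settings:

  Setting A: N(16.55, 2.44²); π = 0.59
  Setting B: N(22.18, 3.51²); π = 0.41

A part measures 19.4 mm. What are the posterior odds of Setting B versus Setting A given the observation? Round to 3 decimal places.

Since P(k|x) ∝ π_k f_k(x), the posterior odds are π_i f_i(x) / (π_j f_j(x)).
Normal densities:
  L_A = 0.0826544
  L_B = 0.083059
Odds = (0.41/0.59) × (0.083059/0.0826544) = 0.694915 × 1.00489 ≈ 0.698

0.698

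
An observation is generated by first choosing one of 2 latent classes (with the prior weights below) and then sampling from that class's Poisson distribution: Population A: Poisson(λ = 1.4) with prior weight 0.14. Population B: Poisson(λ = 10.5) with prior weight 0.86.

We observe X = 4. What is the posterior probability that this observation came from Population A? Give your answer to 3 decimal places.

By Bayes' theorem, P(k | x) = π_k f_k(x) / Σ_j π_j f_j(x).
Poisson probabilities:
  f_A = 0.039472
  f_B = 0.0139461
Unnormalised posteriors:
  π_A·f_A = 0.14 × 0.039472 = 0.00552607
  π_B·f_B = 0.86 × 0.0139461 = 0.0119937
Normaliser: 0.00552607 + 0.0119937 = 0.0175198
So the posterior for Population A is 0.00552607 / 0.0175198 ≈ 0.315.

0.315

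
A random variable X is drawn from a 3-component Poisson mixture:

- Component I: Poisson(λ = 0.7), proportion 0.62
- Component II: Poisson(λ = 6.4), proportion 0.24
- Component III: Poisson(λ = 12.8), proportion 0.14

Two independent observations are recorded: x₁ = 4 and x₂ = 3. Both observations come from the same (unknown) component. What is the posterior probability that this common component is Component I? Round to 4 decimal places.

Posterior ∝ prior × likelihood, so P(k | x) ∝ π_k f_k(x); normalise over all components.
Since both observations come from the same component, the likelihood for component k is f_k(x₁)·f_k(x₂).
  p_I = [e^(−0.7)·0.7^4/4! = 0.00496792] × [0.0283881] = 0.00014103
  p_II = [e^(−6.4)·6.4^4/4! = 0.116151] × [0.0725945] = 0.00843195
  p_III = [e^(−12.8)·12.8^4/4! = 0.00308787] × [0.00096496] = 2.97967e-06
Multiply by the mixture weights:
  π_I·p_I = 0.62 × 0.00014103 = 8.74386e-05
  π_II·p_II = 0.24 × 0.00843195 = 0.00202367
  π_III·p_III = 0.14 × 2.97967e-06 = 4.17154e-07
Evidence: 8.74386e-05 + 0.00202367 + 4.17154e-07 = 0.00211152
Responsibility of Component I: 8.74386e-05 / 0.00211152 ≈ 0.0414

0.0414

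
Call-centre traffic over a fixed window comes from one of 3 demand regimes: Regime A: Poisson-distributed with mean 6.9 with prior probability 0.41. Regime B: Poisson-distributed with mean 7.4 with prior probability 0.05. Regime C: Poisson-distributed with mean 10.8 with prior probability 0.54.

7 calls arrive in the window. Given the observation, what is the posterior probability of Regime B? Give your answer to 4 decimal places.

Posterior ∝ prior × likelihood, so P(k | x) ∝ π_k f_k(x); normalise over all components.
Poisson probabilities:
  L_A = 0.148895
  L_B = 0.147371
  L_C = 0.0693674
Prior × likelihood for each component:
  π_A·L_A = 0.41 × 0.148895 = 0.0610471
  π_B·L_B = 0.05 × 0.147371 = 0.00736856
  π_C·L_C = 0.54 × 0.0693674 = 0.0374584
Sum: 0.0610471 + 0.00736856 + 0.0374584 = 0.105874
P(Regime B | data) = 0.00736856 / 0.105874 ≈ 0.0696

0.0696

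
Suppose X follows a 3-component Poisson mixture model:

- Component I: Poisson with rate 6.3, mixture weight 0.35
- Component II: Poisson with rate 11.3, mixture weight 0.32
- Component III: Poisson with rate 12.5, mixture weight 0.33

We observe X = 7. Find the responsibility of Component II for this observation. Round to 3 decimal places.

Posterior ∝ prior × likelihood, so P(k | x) ∝ P(Z=k) f_k(x); normalise over all components.
Evaluate each component's likelihood at the observed value:
  L_I = 0.143515
  L_II = 0.0577552
  L_III = 0.0352581
Multiply by the mixture weights:
  P(Z=I)·L_I = 0.35 × 0.143515 = 0.0502303
  P(Z=II)·L_II = 0.32 × 0.0577552 = 0.0184817
  P(Z=III)·L_III = 0.33 × 0.0352581 = 0.0116352
Denominator: 0.0502303 + 0.0184817 + 0.0116352 = 0.0803472
So the posterior for Component II is 0.0184817 / 0.0803472 ≈ 0.230.

0.230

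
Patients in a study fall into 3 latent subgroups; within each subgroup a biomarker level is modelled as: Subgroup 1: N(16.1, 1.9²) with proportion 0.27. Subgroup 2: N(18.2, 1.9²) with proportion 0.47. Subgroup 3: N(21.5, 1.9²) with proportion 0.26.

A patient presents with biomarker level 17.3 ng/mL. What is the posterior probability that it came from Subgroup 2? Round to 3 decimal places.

The responsibility of component k is π_k f_k(x) divided by Σ_j π_j f_j(x).
Normal densities:
  f_1 = (1/(1.9·√(2π)))·exp(−(17.3−16.1)²/(2·1.9²)) = 0.209970·exp(-0.19945) = 0.172004
  f_2 = (1/(1.9·√(2π)))·exp(−(17.3−18.2)²/(2·1.9²)) = 0.209970·exp(-0.11219) = 0.187687
  f_3 = (1/(1.9·√(2π)))·exp(−(17.3−21.5)²/(2·1.9²)) = 0.209970·exp(-2.44321) = 0.0182424
Multiply by the mixture weights:
  π_1·f_1 = 0.27 × 0.172004 = 0.046441
  π_2·f_2 = 0.47 × 0.187687 = 0.0882128
  π_3·f_3 = 0.26 × 0.0182424 = 0.00474303
Denominator: 0.046441 + 0.0882128 + 0.00474303 = 0.139397
So the posterior for Subgroup 2 is 0.0882128 / 0.139397 ≈ 0.633.

0.633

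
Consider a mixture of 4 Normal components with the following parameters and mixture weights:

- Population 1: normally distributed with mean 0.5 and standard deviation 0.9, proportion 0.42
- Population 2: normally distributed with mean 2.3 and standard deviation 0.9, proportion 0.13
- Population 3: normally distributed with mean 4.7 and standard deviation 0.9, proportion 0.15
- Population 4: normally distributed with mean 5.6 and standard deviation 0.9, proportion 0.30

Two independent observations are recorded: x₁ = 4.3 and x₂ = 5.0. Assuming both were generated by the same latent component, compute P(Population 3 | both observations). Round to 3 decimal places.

0.603

Apply Bayes' rule: the posterior for each component is proportional to its prior times its likelihood at x.
Since both observations come from the same component, the likelihood for component k is f_k(x₁)·f_k(x₂).
  L_1 = [(1/(0.9·√(2π)))·exp(−(4.3−0.5)²/(2·0.9²)) = 0.443269·exp(-8.91358) = 5.96415e-05] × [1.65191e-06] = 9.85225e-11
  L_2 = [(1/(0.9·√(2π)))·exp(−(4.3−2.3)²/(2·0.9²)) = 0.443269·exp(-2.46914) = 0.0375263] × [0.00492428] = 0.00018479
  L_3 = [(1/(0.9·√(2π)))·exp(−(4.3−4.7)²/(2·0.9²)) = 0.443269·exp(-0.09877) = 0.401582] × [0.419315] = 0.168389
  L_4 = [(1/(0.9·√(2π)))·exp(−(4.3−5.6)²/(2·0.9²)) = 0.443269·exp(-1.04321) = 0.156173] × [0.354942] = 0.0554326
Weight by the priors:
  P(Z=1)·L_1 = 0.42 × 9.85225e-11 = 4.13794e-11
  P(Z=2)·L_2 = 0.13 × 0.00018479 = 2.40227e-05
  P(Z=3)·L_3 = 0.15 × 0.168389 = 0.0252584
  P(Z=4)·L_4 = 0.30 × 0.0554326 = 0.0166298
Marginal: 4.13794e-11 + 2.40227e-05 + 0.0252584 + 0.0166298 = 0.0419122
P(Population 3 | data) ≈ 0.603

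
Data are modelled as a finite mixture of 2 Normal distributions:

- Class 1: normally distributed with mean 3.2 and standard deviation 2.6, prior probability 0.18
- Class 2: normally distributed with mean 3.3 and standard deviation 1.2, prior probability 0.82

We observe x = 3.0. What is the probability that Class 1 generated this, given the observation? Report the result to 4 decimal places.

0.0944

Posterior ∝ prior × likelihood, so P(k | x) ∝ π_k f_k(x); normalise over all components.
Evaluate each component's likelihood at the observed value:
  f_1 = 0.152986
  f_2 = 0.322223
Unnormalised posteriors:
  π_1·f_1 = 0.18 × 0.152986 = 0.0275375
  π_2·f_2 = 0.82 × 0.322223 = 0.264223
Normaliser: 0.0275375 + 0.264223 = 0.291761
Responsibility of Class 1: 0.0275375 / 0.291761 ≈ 0.0944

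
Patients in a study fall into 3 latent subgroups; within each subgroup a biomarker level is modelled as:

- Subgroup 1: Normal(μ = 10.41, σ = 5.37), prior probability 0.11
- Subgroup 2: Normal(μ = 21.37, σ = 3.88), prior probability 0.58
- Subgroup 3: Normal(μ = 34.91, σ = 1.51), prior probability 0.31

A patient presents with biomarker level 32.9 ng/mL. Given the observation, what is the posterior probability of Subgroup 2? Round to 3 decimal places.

0.021

The responsibility of component k is P(Z=k) f_k(x) divided by Σ_j P(Z=j) f_j(x).
Normal densities:
  f_1 = 1.1539e-05
  f_2 = 0.00124313
  f_3 = 0.108936
Weight by the priors:
  P(Z=1)·f_1 = 0.11 × 1.1539e-05 = 1.26929e-06
  P(Z=2)·f_2 = 0.58 × 0.00124313 = 0.000721015
  P(Z=3)·f_3 = 0.31 × 0.108936 = 0.0337701
Sum: 1.26929e-06 + 0.000721015 + 0.0337701 = 0.0344924
So the posterior for Subgroup 2 is 0.000721015 / 0.0344924 ≈ 0.021.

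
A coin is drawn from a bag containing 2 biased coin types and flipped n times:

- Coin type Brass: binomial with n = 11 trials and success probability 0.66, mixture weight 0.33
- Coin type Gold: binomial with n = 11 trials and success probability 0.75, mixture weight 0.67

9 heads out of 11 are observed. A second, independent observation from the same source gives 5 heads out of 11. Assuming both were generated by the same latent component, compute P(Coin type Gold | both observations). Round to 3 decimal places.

By Bayes' theorem, P(k | x) = w_k f_k(x) / Σ_j w_j f_j(x).
Since both observations come from the same component, the likelihood for component k is f_k(x₁)·f_k(x₂).
  p_Brass = [0.151083] × [0.0893789] = 0.0135036
  p_Gold = [0.258104] × [0.0267663] = 0.00690848
Multiply by the mixture weights:
  w_Brass·p_Brass = 0.33 × 0.0135036 = 0.0044562
  w_Gold·p_Gold = 0.67 × 0.00690848 = 0.00462868
Normaliser: 0.0044562 + 0.00462868 = 0.00908488
P(Coin type Gold | data) = 0.00462868 / 0.00908488 ≈ 0.509

0.509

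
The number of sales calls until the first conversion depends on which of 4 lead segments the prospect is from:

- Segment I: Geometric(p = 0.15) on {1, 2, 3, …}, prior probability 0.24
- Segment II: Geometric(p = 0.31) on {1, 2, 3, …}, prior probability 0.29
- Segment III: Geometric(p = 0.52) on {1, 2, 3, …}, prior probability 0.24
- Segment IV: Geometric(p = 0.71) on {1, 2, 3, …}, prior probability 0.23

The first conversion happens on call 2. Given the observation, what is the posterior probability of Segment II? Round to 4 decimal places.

0.3103

The responsibility of component k is P(Z=k) f_k(x) divided by Σ_j P(Z=j) f_j(x).
Component likelihoods at x = 2:
  p_I = 0.1275
  p_II = 0.2139
  p_III = 0.2496
  p_IV = 0.2059
Prior × likelihood for each component:
  P(Z=I)·p_I = 0.24 × 0.1275 = 0.0306
  P(Z=II)·p_II = 0.29 × 0.2139 = 0.062031
  P(Z=III)·p_III = 0.24 × 0.2496 = 0.059904
  P(Z=IV)·p_IV = 0.23 × 0.2059 = 0.047357
Sum: 0.0306 + 0.062031 + 0.059904 + 0.047357 = 0.199892
P(Segment II | data) = 0.062031 / 0.199892 ≈ 0.3103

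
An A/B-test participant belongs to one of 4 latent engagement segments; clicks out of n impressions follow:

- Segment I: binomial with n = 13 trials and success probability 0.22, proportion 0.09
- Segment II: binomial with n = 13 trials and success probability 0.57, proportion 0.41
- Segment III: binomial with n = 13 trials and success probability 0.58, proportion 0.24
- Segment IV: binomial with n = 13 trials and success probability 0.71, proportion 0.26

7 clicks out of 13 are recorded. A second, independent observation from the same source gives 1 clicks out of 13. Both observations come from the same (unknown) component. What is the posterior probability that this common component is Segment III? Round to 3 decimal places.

0.070

P(component k | x) = π_k·f_k(x) / marginal(x), where marginal(x) = Σ_j π_j·f_j(x).
Since both observations come from the same component, the likelihood for component k is f_k(x₁)·f_k(x₂).
  f_I = [C(13,7)·0.22^7·0.78^6 = 1716·2.49436e-05·0.2252 = 0.00963926] × [0.145045] = 0.00139812
  f_II = [C(13,7)·0.57^7·0.43^6 = 1716·0.019549·0.00632136 = 0.212057] × [0.000296101] = 6.27902e-05
  f_III = [C(13,7)·0.58^7·0.42^6 = 1716·0.0220798·0.00548903 = 0.207974] × [0.000227176] = 4.72467e-05
  f_IV = [C(13,7)·0.71^7·0.29^6 = 1716·0.0909512·0.000594823 = 0.0928354] × [3.26571e-06] = 3.03174e-07
Weight by the priors:
  π_I·f_I = 0.09 × 0.00139812 = 0.000125831
  π_II·f_II = 0.41 × 6.27902e-05 = 2.5744e-05
  π_III·f_III = 0.24 × 4.72467e-05 = 1.13392e-05
  π_IV·f_IV = 0.26 × 3.03174e-07 = 7.88251e-08
Evidence: 0.000125831 + 2.5744e-05 + 1.13392e-05 + 7.88251e-08 = 0.000162993
Responsibility of Segment III: 1.13392e-05 / 0.000162993 ≈ 0.070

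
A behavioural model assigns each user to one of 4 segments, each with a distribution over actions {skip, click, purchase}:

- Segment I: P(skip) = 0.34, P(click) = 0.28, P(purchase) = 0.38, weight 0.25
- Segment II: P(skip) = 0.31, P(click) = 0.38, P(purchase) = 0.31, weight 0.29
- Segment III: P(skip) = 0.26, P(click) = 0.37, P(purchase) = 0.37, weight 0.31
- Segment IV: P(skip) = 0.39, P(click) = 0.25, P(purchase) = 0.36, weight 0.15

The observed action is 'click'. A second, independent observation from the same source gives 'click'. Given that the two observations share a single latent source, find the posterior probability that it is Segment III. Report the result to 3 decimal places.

Apply Bayes' rule: the posterior for each component is proportional to its prior times its likelihood at x.
Since both observations come from the same component, the likelihood for component k is f_k(x₁)·f_k(x₂).
  p_I = [0.28] × [0.28] = 0.0784
  p_II = [0.38] × [0.38] = 0.1444
  p_III = [0.37] × [0.37] = 0.1369
  p_IV = [0.25] × [0.25] = 0.0625
Unnormalised posteriors:
  w_I·p_I = 0.25 × 0.0784 = 0.0196
  w_II·p_II = 0.29 × 0.1444 = 0.041876
  w_III·p_III = 0.31 × 0.1369 = 0.042439
  w_IV·p_IV = 0.15 × 0.0625 = 0.009375
Evidence: 0.0196 + 0.041876 + 0.042439 + 0.009375 = 0.11329
P(Segment III | data) = 0.042439 / 0.11329 ≈ 0.375

0.375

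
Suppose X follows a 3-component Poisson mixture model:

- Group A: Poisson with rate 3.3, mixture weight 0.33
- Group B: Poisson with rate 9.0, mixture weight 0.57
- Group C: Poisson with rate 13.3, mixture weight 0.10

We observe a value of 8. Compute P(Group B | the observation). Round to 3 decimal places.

Apply Bayes' rule: the posterior for each component is proportional to its prior times its likelihood at x.
Component likelihoods at x = 8:
  p_A = 0.0128653
  p_B = 0.131756
  p_C = 0.0406608
Prior × likelihood for each component:
  π_A·p_A = 0.33 × 0.0128653 = 0.00424554
  π_B·p_B = 0.57 × 0.131756 = 0.0751007
  π_C·p_C = 0.10 × 0.0406608 = 0.00406608
Normaliser: 0.00424554 + 0.0751007 + 0.00406608 = 0.0834123
P(Group B | the observation) ≈ 0.900

0.900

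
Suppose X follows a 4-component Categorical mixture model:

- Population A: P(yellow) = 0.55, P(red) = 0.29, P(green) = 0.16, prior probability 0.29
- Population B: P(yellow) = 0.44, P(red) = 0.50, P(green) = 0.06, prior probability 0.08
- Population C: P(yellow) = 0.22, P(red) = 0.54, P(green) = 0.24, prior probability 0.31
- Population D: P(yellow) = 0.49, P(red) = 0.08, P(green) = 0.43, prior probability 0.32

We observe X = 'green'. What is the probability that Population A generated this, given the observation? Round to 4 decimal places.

0.1763

Apply Bayes' rule: the posterior for each component is proportional to its prior times its likelihood at x.
Evaluate each component's likelihood at the observed value:
  f_A = 0.16
  f_B = 0.06
  f_C = 0.24
  f_D = 0.43
Unnormalised posteriors:
  w_A·f_A = 0.29 × 0.16 = 0.0464
  w_B·f_B = 0.08 × 0.06 = 0.0048
  w_C·f_C = 0.31 × 0.24 = 0.0744
  w_D·f_D = 0.32 × 0.43 = 0.1376
Sum: 0.0464 + 0.0048 + 0.0744 + 0.1376 = 0.2632
Responsibility of Population A: 0.0464 / 0.2632 ≈ 0.1763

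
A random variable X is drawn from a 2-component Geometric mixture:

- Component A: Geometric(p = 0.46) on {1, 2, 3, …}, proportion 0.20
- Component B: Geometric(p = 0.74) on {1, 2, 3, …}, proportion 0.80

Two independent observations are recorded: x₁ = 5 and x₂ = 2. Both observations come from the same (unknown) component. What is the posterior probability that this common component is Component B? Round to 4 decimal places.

0.2113

The responsibility of component k is π_k f_k(x) divided by Σ_j π_j f_j(x).
Since both observations come from the same component, the likelihood for component k is f_k(x₁)·f_k(x₂).
  p_A = [0.46·(1−0.46)^4 = 0.46·0.0850306 = 0.0391141] × [0.2484] = 0.00971593
  p_B = [0.74·(1−0.74)^4 = 0.74·0.00456976 = 0.00338162] × [0.1924] = 0.000650624
Multiply by the mixture weights:
  π_A·p_A = 0.20 × 0.00971593 = 0.00194319
  π_B·p_B = 0.80 × 0.000650624 = 0.000520499
Marginal: 0.00194319 + 0.000520499 = 0.00246369
P(Component B | x₁, x₂) = 0.000520499 / 0.00246369 ≈ 0.2113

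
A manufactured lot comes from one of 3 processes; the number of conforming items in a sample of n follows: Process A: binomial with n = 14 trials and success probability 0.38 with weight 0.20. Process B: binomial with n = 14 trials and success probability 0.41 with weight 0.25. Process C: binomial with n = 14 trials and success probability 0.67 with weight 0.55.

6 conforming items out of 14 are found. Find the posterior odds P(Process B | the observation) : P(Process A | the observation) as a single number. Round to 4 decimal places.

1.3262

The posterior odds equal the prior odds times the likelihood ratio: (π_i/π_j)·(f_i(x)/f_j(x)).
Component likelihoods at x = 6 conforming items out of 14:
  p_A = C(14,6)·0.38^6·0.62^8 = 3003·0.00301094·0.021834 = 0.19742
  p_B = C(14,6)·0.41^6·0.59^8 = 3003·0.0047501·0.014683 = 0.209447
  p_C = C(14,6)·0.67^6·0.33^8 = 3003·0.0904584·0.000140641 = 0.0382046
Odds = (0.25/0.20) × (0.209447/0.19742) = 1.25 × 1.06092 ≈ 1.3262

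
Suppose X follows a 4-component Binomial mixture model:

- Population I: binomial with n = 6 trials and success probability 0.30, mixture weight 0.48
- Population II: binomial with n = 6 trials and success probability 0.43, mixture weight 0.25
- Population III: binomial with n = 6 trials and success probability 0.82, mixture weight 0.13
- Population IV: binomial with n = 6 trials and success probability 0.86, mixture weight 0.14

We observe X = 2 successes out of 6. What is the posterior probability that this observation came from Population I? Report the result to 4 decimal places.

0.6743

By Bayes' theorem, P(k | x) = π_k f_k(x) / Σ_j π_j f_j(x).
Component likelihoods at x = 2 successes out of 6:
  p_I = 0.324135
  p_II = 0.292771
  p_III = 0.0105879
  p_IV = 0.00426187
Weight by the priors:
  π_I·p_I = 0.48 × 0.324135 = 0.155585
  π_II·p_II = 0.25 × 0.292771 = 0.0731927
  π_III·p_III = 0.13 × 0.0105879 = 0.00137642
  π_IV·p_IV = 0.14 × 0.00426187 = 0.000596662
Normaliser: 0.155585 + 0.0731927 + 0.00137642 + 0.000596662 = 0.230751
Responsibility of Population I: 0.155585 / 0.230751 ≈ 0.6743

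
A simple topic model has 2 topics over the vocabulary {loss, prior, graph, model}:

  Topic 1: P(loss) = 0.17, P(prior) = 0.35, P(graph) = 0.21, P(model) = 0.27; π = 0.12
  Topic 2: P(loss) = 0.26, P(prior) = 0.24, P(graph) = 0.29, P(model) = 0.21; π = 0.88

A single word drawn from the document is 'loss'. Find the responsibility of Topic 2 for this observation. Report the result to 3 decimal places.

0.918

The responsibility of component k is π_k f_k(x) divided by Σ_j π_j f_j(x).
Component likelihoods at x = 'loss':
  p_1 = 0.17
  p_2 = 0.26
Unnormalised posteriors:
  π_1·p_1 = 0.12 × 0.17 = 0.0204
  π_2·p_2 = 0.88 × 0.26 = 0.2288
Sum: 0.0204 + 0.2288 = 0.2492
P(Topic 2 | x) = 0.2288 / 0.2492 ≈ 0.918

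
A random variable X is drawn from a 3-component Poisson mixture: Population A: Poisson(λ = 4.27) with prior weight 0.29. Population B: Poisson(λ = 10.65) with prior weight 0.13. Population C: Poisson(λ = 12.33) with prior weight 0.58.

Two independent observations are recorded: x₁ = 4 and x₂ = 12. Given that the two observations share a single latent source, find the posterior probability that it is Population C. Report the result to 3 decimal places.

P(component k | x) = w_k·f_k(x) / marginal(x), where marginal(x) = Σ_j w_j·f_j(x).
Since both observations come from the same component, the likelihood for component k is f_k(x₁)·f_k(x₂).
  L_A = [0.19367] × [0.00107241] = 0.000207694
  L_B = [0.0127043] × [0.105347] = 0.00133836
  L_C = [0.00425393] × [0.113859] = 0.00048435
Weight by the priors:
  w_A·L_A = 0.29 × 0.000207694 = 6.02311e-05
  w_B·L_B = 0.13 × 0.00133836 = 0.000173987
  w_C·L_C = 0.58 × 0.00048435 = 0.000280923
Marginal: 6.02311e-05 + 0.000173987 + 0.000280923 = 0.000515141
Responsibility of Population C: 0.000280923 / 0.000515141 ≈ 0.545

0.545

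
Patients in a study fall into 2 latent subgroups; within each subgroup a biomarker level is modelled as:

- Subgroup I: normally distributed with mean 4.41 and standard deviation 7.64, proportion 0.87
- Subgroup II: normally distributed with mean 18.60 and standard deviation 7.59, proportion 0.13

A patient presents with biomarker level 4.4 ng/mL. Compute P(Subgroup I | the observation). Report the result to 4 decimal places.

P(component k | x) = P(Z=k)·f_k(x) / marginal(x), where marginal(x) = Σ_j P(Z=j)·f_j(x).
Component likelihoods at x = 4.4 ng/mL:
  f_I = 0.0522175
  f_II = 0.00913291
Prior × likelihood for each component:
  P(Z=I)·f_I = 0.87 × 0.0522175 = 0.0454293
  P(Z=II)·f_II = 0.13 × 0.00913291 = 0.00118728
Normaliser: 0.0454293 + 0.00118728 = 0.0466165
Responsibility of Subgroup I: 0.0454293 / 0.0466165 ≈ 0.9745

0.9745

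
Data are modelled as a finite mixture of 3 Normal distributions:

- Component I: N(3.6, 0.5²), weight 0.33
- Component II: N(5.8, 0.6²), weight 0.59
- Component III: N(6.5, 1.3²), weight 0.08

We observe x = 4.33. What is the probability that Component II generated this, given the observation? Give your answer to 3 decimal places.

By Bayes' theorem, P(k | x) = P(Z=k) f_k(x) / Σ_j P(Z=j) f_j(x).
Component likelihoods at x = 4.33:
  f_I = 0.274833
  f_II = 0.0330623
  f_III = 0.0761943
Multiply by the mixture weights:
  P(Z=I)·f_I = 0.33 × 0.274833 = 0.0906949
  P(Z=II)·f_II = 0.59 × 0.0330623 = 0.0195067
  P(Z=III)·f_III = 0.08 × 0.0761943 = 0.00609554
Marginal: 0.0906949 + 0.0195067 + 0.00609554 = 0.116297
So the posterior for Component II is 0.0195067 / 0.116297 ≈ 0.168.

0.168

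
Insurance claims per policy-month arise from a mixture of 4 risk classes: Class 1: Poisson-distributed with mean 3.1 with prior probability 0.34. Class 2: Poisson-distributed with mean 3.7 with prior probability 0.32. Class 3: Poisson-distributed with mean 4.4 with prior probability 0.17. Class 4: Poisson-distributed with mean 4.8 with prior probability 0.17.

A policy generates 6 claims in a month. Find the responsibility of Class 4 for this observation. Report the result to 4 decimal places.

Posterior ∝ prior × likelihood, so P(k | x) ∝ π_k f_k(x); normalise over all components.
Evaluate each component's likelihood at the observed value:
  f_1 = e^(−3.1)·3.1^6/6! = 0.0555296
  f_2 = e^(−3.7)·3.7^6/6! = 0.0881025
  f_3 = e^(−4.4)·4.4^6/6! = 0.123734
  f_4 = e^(−4.8)·4.8^6/6! = 0.139798
Unnormalised posteriors:
  π_1·f_1 = 0.34 × 0.0555296 = 0.0188801
  π_2·f_2 = 0.32 × 0.0881025 = 0.0281928
  π_3·f_3 = 0.17 × 0.123734 = 0.0210347
  π_4·f_4 = 0.17 × 0.139798 = 0.0237657
Evidence: 0.0188801 + 0.0281928 + 0.0210347 + 0.0237657 = 0.0918733
Responsibility of Class 4: 0.0237657 / 0.0918733 ≈ 0.2587

0.2587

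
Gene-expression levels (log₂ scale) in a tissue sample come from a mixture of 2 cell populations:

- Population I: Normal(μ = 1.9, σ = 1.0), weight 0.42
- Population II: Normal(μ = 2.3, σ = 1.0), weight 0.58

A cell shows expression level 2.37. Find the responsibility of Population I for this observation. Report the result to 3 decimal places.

0.394

By Bayes' theorem, P(k | x) = P(Z=k) f_k(x) / Σ_j P(Z=j) f_j(x).
Component likelihoods at x = 2.37:
  f_I = (1/(1.0·√(2π)))·exp(−(2.37−1.9)²/(2·1.0²)) = 0.398942·exp(-0.11045) = 0.357225
  f_II = (1/(1.0·√(2π)))·exp(−(2.37−2.3)²/(2·1.0²)) = 0.398942·exp(-0.00245) = 0.397966
Unnormalised posteriors:
  P(Z=I)·f_I = 0.42 × 0.357225 = 0.150035
  P(Z=II)·f_II = 0.58 × 0.397966 = 0.23082
Sum: 0.150035 + 0.23082 = 0.380855
P(Population I | 2.37) ≈ 0.394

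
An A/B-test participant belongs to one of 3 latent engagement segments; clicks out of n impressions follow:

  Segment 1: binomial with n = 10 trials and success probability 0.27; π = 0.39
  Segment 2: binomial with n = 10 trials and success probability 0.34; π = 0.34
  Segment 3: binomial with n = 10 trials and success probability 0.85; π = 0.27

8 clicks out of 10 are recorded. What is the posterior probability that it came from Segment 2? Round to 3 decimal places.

0.016

P(component k | x) = w_k·f_k(x) / marginal(x), where marginal(x) = Σ_j w_j·f_j(x).
Component likelihoods at x = 8 clicks out of 10:
  L_1 = C(10,8)·0.27^8·0.73^2 = 45·2.8243e-05·0.5329 = 0.00067728
  L_2 = C(10,8)·0.34^8·0.66^2 = 45·0.000178579·0.4356 = 0.00350051
  L_3 = C(10,8)·0.85^8·0.15^2 = 45·0.272491·0.0225 = 0.275897
Unnormalised posteriors:
  w_1·L_1 = 0.39 × 0.00067728 = 0.000264139
  w_2·L_2 = 0.34 × 0.00350051 = 0.00119017
  w_3·L_3 = 0.27 × 0.275897 = 0.0744921
Normaliser: 0.000264139 + 0.00119017 + 0.0744921 = 0.0759464
Responsibility of Segment 2: 0.00119017 / 0.0759464 ≈ 0.016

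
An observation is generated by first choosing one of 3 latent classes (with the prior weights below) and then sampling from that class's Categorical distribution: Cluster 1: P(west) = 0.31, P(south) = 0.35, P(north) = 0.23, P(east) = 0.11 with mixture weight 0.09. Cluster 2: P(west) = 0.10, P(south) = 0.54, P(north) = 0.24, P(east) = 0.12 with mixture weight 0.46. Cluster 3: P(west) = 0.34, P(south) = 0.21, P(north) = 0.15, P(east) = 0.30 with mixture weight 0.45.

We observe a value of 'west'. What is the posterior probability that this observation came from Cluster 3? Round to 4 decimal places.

The responsibility of component k is P(Z=k) f_k(x) divided by Σ_j P(Z=j) f_j(x).
Evaluate each component's likelihood at the observed value:
  f_1 = 0.31
  f_2 = 0.1
  f_3 = 0.34
Multiply by the mixture weights:
  P(Z=1)·f_1 = 0.09 × 0.31 = 0.0279
  P(Z=2)·f_2 = 0.46 × 0.1 = 0.046
  P(Z=3)·f_3 = 0.45 × 0.34 = 0.153
Normaliser: 0.0279 + 0.046 + 0.153 = 0.2269
So the posterior for Cluster 3 is 0.153 / 0.2269 ≈ 0.6743.

0.6743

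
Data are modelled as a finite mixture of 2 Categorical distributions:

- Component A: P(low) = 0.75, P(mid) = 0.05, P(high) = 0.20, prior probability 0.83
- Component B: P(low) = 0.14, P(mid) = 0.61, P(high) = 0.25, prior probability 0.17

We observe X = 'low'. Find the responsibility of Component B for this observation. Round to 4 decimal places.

Posterior ∝ prior × likelihood, so P(k | x) ∝ π_k f_k(x); normalise over all components.
Evaluate each component's likelihood at the observed value:
  L_A = 0.75
  L_B = 0.14
Multiply by the mixture weights:
  π_A·L_A = 0.83 × 0.75 = 0.6225
  π_B·L_B = 0.17 × 0.14 = 0.0238
Marginal: 0.6225 + 0.0238 = 0.6463
P(Component B | data) ≈ 0.0368

0.0368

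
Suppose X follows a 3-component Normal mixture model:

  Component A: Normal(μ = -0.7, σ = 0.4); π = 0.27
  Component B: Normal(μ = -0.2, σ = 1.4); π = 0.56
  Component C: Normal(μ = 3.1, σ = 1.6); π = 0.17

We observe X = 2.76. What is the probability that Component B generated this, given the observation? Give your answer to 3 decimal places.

0.292

By Bayes' theorem, P(k | x) = π_k f_k(x) / Σ_j π_j f_j(x).
Normal densities:
  L_A = 5.64093e-17
  L_B = 0.0304852
  L_C = 0.243772
Weight by the priors:
  π_A·L_A = 0.27 × 5.64093e-17 = 1.52305e-17
  π_B·L_B = 0.56 × 0.0304852 = 0.0170717
  π_C·L_C = 0.17 × 0.243772 = 0.0414413
Marginal: 1.52305e-17 + 0.0170717 + 0.0414413 = 0.058513
So the posterior for Component B is 0.0170717 / 0.058513 ≈ 0.292.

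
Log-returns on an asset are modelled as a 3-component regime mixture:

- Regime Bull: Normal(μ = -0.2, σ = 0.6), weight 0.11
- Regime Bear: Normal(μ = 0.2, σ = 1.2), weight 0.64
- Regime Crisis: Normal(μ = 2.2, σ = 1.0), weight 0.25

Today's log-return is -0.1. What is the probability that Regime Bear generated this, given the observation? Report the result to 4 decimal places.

0.7225

Apply Bayes' rule: the posterior for each component is proportional to its prior times its likelihood at x.
Component likelihoods at x = -0.1:
  p_Bull = (1/(0.6·√(2π)))·exp(−(-0.1−-0.2)²/(2·0.6²)) = 0.664904·exp(-0.01389) = 0.655733
  p_Bear = (1/(1.2·√(2π)))·exp(−(-0.1−0.2)²/(2·1.2²)) = 0.332452·exp(-0.03125) = 0.322223
  p_Crisis = (1/(1.0·√(2π)))·exp(−(-0.1−2.2)²/(2·1.0²)) = 0.398942·exp(-2.64500) = 0.028327
Prior × likelihood for each component:
  w_Bull·p_Bull = 0.11 × 0.655733 = 0.0721306
  w_Bear·p_Bear = 0.64 × 0.322223 = 0.206223
  w_Crisis·p_Crisis = 0.25 × 0.028327 = 0.00708176
Marginal: 0.0721306 + 0.206223 + 0.00708176 = 0.285435
P(Regime Bear | x) ≈ 0.7225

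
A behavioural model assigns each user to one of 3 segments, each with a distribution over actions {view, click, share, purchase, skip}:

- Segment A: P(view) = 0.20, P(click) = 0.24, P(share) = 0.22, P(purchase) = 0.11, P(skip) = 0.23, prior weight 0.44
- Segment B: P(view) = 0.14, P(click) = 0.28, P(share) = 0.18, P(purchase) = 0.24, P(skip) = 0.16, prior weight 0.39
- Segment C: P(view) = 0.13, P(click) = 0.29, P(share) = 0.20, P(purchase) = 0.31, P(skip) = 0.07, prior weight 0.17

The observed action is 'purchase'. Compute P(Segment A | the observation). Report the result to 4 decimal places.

0.2486

By Bayes' theorem, P(k | x) = π_k f_k(x) / Σ_j π_j f_j(x).
Categorical probabilities:
  f_A = P(purchase | comp) = 0.11
  f_B = P(purchase | comp) = 0.24
  f_C = P(purchase | comp) = 0.31
Prior × likelihood for each component:
  π_A·f_A = 0.44 × 0.11 = 0.0484
  π_B·f_B = 0.39 × 0.24 = 0.0936
  π_C·f_C = 0.17 × 0.31 = 0.0527
Evidence: 0.0484 + 0.0936 + 0.0527 = 0.1947
Responsibility of Segment A: 0.0484 / 0.1947 ≈ 0.2486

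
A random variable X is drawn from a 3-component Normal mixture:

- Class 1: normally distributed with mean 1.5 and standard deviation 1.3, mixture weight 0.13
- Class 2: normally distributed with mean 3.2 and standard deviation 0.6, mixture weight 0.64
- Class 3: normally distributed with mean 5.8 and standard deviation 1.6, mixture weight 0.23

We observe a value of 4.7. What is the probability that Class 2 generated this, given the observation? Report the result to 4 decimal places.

0.2837

P(component k | x) = w_k·f_k(x) / marginal(x), where marginal(x) = Σ_j w_j·f_j(x).
Component likelihoods at x = 4.7:
  f_1 = (1/(1.3·√(2π)))·exp(−(4.7−1.5)²/(2·1.3²)) = 0.306879·exp(-3.02959) = 0.0148332
  f_2 = (1/(0.6·√(2π)))·exp(−(4.7−3.2)²/(2·0.6²)) = 0.664904·exp(-3.12500) = 0.0292138
  f_3 = (1/(1.6·√(2π)))·exp(−(4.7−5.8)²/(2·1.6²)) = 0.249339·exp(-0.23633) = 0.196858
Multiply by the mixture weights:
  w_1·f_1 = 0.13 × 0.0148332 = 0.00192831
  w_2·f_2 = 0.64 × 0.0292138 = 0.0186969
  w_3·f_3 = 0.23 × 0.196858 = 0.0452774
Denominator: 0.00192831 + 0.0186969 + 0.0452774 = 0.0659026
P(Class 2 | x) = 0.0186969 / 0.0659026 ≈ 0.2837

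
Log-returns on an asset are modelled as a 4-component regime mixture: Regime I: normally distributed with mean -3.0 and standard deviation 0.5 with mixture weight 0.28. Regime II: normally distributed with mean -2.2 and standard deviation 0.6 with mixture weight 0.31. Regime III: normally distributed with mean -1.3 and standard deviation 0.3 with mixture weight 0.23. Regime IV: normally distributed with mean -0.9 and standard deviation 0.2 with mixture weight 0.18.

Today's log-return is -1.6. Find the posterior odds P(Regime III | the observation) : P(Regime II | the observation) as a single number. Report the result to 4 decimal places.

1.4839

Since P(k|x) ∝ P(Z=k) f_k(x), the posterior odds are P(Z=i) f_i(x) / (P(Z=j) f_j(x)).
Normal densities:
  f_I = (1/(0.5·√(2π)))·exp(−(-1.6−-3.0)²/(2·0.5²)) = 0.797885·exp(-3.92000) = 0.0158309
  f_II = (1/(0.6·√(2π)))·exp(−(-1.6−-2.2)²/(2·0.6²)) = 0.664904·exp(-0.50000) = 0.403285
  f_III = (1/(0.3·√(2π)))·exp(−(-1.6−-1.3)²/(2·0.3²)) = 1.329808·exp(-0.50000) = 0.806569
  f_IV = (1/(0.2·√(2π)))·exp(−(-1.6−-0.9)²/(2·0.2²)) = 1.994711·exp(-6.12500) = 0.00436341
Odds = (0.23/0.31) × (0.806569/0.403285) = 0.741935 × 2 ≈ 1.4839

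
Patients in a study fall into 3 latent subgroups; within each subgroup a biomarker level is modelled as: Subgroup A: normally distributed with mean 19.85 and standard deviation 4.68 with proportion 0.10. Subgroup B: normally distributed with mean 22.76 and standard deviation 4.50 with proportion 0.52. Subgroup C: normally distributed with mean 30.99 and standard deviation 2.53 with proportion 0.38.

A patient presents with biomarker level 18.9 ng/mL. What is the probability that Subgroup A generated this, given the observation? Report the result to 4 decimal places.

The responsibility of component k is π_k f_k(x) divided by Σ_j π_j f_j(x).
Evaluate each component's likelihood at the observed value:
  f_A = (1/(4.68·√(2π)))·exp(−(18.9−19.85)²/(2·4.68²)) = 0.085244·exp(-0.02060) = 0.0835058
  f_B = (1/(4.50·√(2π)))·exp(−(18.9−22.76)²/(2·4.50²)) = 0.088654·exp(-0.36789) = 0.0613655
  f_C = (1/(2.53·√(2π)))·exp(−(18.9−30.99)²/(2·2.53²)) = 0.157685·exp(-11.41778) = 1.73425e-06
Prior × likelihood for each component:
  π_A·f_A = 0.10 × 0.0835058 = 0.00835058
  π_B·f_B = 0.52 × 0.0613655 = 0.0319101
  π_C·f_C = 0.38 × 1.73425e-06 = 6.59015e-07
Denominator: 0.00835058 + 0.0319101 + 6.59015e-07 = 0.0402613
P(Subgroup A | data) = 0.00835058 / 0.0402613 ≈ 0.2074

0.2074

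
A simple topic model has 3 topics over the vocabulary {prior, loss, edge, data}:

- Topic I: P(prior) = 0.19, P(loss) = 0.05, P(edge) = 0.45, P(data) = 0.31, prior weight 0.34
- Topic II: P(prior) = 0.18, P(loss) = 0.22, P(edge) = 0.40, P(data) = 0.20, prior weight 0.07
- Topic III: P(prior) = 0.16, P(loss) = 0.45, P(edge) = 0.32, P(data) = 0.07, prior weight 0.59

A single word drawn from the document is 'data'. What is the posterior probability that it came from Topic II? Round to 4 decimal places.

By Bayes' theorem, P(k | x) = w_k f_k(x) / Σ_j w_j f_j(x).
Evaluate each component's likelihood at the observed value:
  p_I = 0.31
  p_II = 0.2
  p_III = 0.07
Unnormalised posteriors:
  w_I·p_I = 0.34 × 0.31 = 0.1054
  w_II·p_II = 0.07 × 0.2 = 0.014
  w_III·p_III = 0.59 × 0.07 = 0.0413
Sum: 0.1054 + 0.014 + 0.0413 = 0.1607
P(Topic II | 'data') ≈ 0.0871

0.0871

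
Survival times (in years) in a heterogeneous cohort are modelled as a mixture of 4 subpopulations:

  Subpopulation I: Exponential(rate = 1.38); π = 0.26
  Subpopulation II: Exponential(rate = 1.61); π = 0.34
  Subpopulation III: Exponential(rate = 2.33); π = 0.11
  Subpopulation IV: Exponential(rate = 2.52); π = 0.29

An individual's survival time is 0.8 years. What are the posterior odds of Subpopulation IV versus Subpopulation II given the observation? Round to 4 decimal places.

0.6447

Posterior odds = (w_i f_i(x)) / (w_j f_j(x)); the normalising sum cancels.
Exponential densities:
  f_I = 1.38·e^(−1.38·0.8) = 1.38·e^(−1.1040) = 0.457528
  f_II = 1.61·e^(−1.61·0.8) = 1.61·e^(−1.2880) = 0.444073
  f_III = 2.33·e^(−2.33·0.8) = 2.33·e^(−1.8640) = 0.361269
  f_IV = 2.52·e^(−2.52·0.8) = 2.52·e^(−2.0160) = 0.335632
0.0973332 / 0.150985 ≈ 0.6447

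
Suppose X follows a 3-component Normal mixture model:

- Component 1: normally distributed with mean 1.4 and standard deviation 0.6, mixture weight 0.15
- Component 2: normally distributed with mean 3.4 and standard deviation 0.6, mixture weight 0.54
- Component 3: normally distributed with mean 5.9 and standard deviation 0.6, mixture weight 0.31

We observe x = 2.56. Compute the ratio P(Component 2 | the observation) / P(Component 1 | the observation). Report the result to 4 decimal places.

The posterior odds equal the prior odds times the likelihood ratio: (π_i/π_j)·(f_i(x)/f_j(x)).
Normal densities:
  L_1 = (1/(0.6·√(2π)))·exp(−(2.56−1.4)²/(2·0.6²)) = 0.664904·exp(-1.86889) = 0.102591
  L_2 = (1/(0.6·√(2π)))·exp(−(2.56−3.4)²/(2·0.6²)) = 0.664904·exp(-0.98000) = 0.249546
  L_3 = (1/(0.6·√(2π)))·exp(−(2.56−5.9)²/(2·0.6²)) = 0.664904·exp(-15.49389) = 1.24122e-07
Odds = (0.54/0.15) × (0.249546/0.102591) = 3.6 × 2.43243 ≈ 8.7567

8.7567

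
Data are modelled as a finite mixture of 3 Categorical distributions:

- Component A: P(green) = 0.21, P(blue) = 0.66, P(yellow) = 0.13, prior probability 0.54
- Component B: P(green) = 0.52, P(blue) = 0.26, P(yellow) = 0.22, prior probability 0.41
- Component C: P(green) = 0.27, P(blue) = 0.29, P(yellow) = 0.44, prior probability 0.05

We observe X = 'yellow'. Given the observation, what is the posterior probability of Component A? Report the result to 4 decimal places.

Posterior ∝ prior × likelihood, so P(k | x) ∝ P(Z=k) f_k(x); normalise over all components.
Evaluate each component's likelihood at the observed value:
  f_A = P(yellow | comp) = 0.13
  f_B = P(yellow | comp) = 0.22
  f_C = P(yellow | comp) = 0.44
Prior × likelihood for each component:
  P(Z=A)·f_A = 0.54 × 0.13 = 0.0702
  P(Z=B)·f_B = 0.41 × 0.22 = 0.0902
  P(Z=C)·f_C = 0.05 × 0.44 = 0.022
Evidence: 0.0702 + 0.0902 + 0.022 = 0.1824
Responsibility of Component A: 0.0702 / 0.1824 ≈ 0.3849

0.3849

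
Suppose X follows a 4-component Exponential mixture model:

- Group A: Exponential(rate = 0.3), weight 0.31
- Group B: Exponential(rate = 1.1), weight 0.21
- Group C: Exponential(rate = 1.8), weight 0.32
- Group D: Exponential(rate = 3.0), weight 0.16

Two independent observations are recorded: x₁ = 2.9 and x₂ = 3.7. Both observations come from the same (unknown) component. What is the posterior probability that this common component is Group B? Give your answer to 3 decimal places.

P(component k | x) = π_k·f_k(x) / marginal(x), where marginal(x) = Σ_j π_j·f_j(x).
Since both observations come from the same component, the likelihood for component k is f_k(x₁)·f_k(x₂).
  p_A = [0.125685] × [0.0988677] = 0.0124262
  p_B = [0.0452891] × [0.0187851] = 0.000850761
  p_C = [0.00973319] × [0.00230606] = 2.24454e-05
  p_D = [0.000499757] × [4.5337e-05] = 2.26575e-08
Unnormalised posteriors:
  π_A·p_A = 0.31 × 0.0124262 = 0.00385213
  π_B·p_B = 0.21 × 0.000850761 = 0.00017866
  π_C·p_C = 0.32 × 2.24454e-05 = 7.18252e-06
  π_D·p_D = 0.16 × 2.26575e-08 = 3.6252e-09
Denominator: 0.00385213 + 0.00017866 + 7.18252e-06 + 3.6252e-09 = 0.00403798
P(Group B | x₁,x₂) = 0.00017866 / 0.00403798 ≈ 0.044

0.044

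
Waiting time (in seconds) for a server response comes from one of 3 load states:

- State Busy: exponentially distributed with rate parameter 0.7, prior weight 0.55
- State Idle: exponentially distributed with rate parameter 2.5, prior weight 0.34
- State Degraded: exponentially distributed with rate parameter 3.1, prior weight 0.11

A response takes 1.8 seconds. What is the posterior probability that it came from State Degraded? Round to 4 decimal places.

0.0107

Posterior ∝ prior × likelihood, so P(k | x) ∝ P(Z=k) f_k(x); normalise over all components.
Component likelihoods at x = 1.8 seconds:
  f_Busy = 0.198558
  f_Idle = 0.0277725
  f_Degraded = 0.011695
Weight by the priors:
  P(Z=Busy)·f_Busy = 0.55 × 0.198558 = 0.109207
  P(Z=Idle)·f_Idle = 0.34 × 0.0277725 = 0.00944265
  P(Z=Degraded)·f_Degraded = 0.11 × 0.011695 = 0.00128644
Denominator: 0.109207 + 0.00944265 + 0.00128644 = 0.119936
P(State Degraded | data) ≈ 0.0107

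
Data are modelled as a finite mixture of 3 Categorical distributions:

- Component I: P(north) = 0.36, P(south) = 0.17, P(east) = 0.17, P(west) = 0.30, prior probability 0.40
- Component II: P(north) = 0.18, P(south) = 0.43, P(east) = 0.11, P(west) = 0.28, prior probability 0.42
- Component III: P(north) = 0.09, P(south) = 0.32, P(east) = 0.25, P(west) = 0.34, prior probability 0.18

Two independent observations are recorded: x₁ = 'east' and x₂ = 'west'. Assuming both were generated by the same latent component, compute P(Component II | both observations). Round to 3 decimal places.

0.266

P(component k | x) = P(Z=k)·f_k(x) / marginal(x), where marginal(x) = Σ_j P(Z=j)·f_j(x).
Since both observations come from the same component, the likelihood for component k is f_k(x₁)·f_k(x₂).
  f_I = [0.17] × [0.3] = 0.051
  f_II = [0.11] × [0.28] = 0.0308
  f_III = [0.25] × [0.34] = 0.085
Weight by the priors:
  P(Z=I)·f_I = 0.40 × 0.051 = 0.0204
  P(Z=II)·f_II = 0.42 × 0.0308 = 0.012936
  P(Z=III)·f_III = 0.18 × 0.085 = 0.0153
Marginal: 0.0204 + 0.012936 + 0.0153 = 0.048636
P(Component II | x₁, x₂) = 0.012936 / 0.048636 ≈ 0.266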